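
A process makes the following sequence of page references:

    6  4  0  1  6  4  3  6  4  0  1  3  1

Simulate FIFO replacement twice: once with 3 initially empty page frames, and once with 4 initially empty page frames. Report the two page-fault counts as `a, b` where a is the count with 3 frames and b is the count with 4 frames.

9, 10

3 frames: F F F F F F F . . F F . . → 9 faults.
4 frames: F F F F . . F F F F F F . → 10 faults.
10 > 9: adding a frame increased faults — Belady's anomaly.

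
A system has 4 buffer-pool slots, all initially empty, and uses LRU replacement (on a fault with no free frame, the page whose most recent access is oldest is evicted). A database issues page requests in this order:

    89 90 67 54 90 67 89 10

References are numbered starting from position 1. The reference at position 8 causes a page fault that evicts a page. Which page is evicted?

54

pos 1: 89 → fault, frames [89]
pos 2: 90 → fault, frames [89, 90]
pos 3: 67 → fault, frames [89, 90, 67]
pos 4: 54 → fault, frames [89, 90, 67, 54]
pos 5: 90 → hit
pos 6: 67 → hit
pos 7: 89 → hit
pos 8: 10 → fault, evict 54, frames [90, 67, 89, 10]
At position 8, page 54 is evicted.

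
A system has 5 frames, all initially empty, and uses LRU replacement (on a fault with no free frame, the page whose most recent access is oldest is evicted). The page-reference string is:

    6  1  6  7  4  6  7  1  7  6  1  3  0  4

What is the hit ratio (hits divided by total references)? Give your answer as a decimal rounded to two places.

0.50

6 -> miss, frames [6]
1 -> miss, frames [6, 1]
6 -> hit
7 -> miss, frames [1, 6, 7]
4 -> miss, frames [1, 6, 7, 4]
6 -> hit
7 -> hit
1 -> hit
7 -> hit
6 -> hit
1 -> hit
3 -> miss, frames [4, 7, 6, 1, 3]
0 -> miss, evict 4, frames [7, 6, 1, 3, 0]
4 -> miss, evict 7, frames [6, 1, 3, 0, 4]
Hits: 7 of 14 references → 7/14 = 0.5000.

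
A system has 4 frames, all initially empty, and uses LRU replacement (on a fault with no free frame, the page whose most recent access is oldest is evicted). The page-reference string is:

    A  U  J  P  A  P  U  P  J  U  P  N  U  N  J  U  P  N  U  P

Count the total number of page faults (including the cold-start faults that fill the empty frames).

A → miss, frames {A}
U → miss, frames {A,U}
J → miss, frames {A,U,J}
P → miss, frames {A,U,J,P}
A → hit
P → hit
U → hit
P → hit
J → hit
U → hit
P → hit
N → miss, evict A, frames {J,U,P,N}
U → hit
N → hit
J → hit
U → hit
P → hit
N → hit
U → hit
P → hit
Page faults: 5.

5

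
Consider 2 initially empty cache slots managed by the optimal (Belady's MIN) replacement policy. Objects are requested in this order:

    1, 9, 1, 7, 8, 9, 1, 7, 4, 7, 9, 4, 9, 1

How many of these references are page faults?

9

1: fault, frames (1)
9: fault, frames (1 9)
1: hit
7: fault, evict 1, frames (9 7)
8: fault, evict 7, frames (9 8)
9: hit
1: fault, evict 8, frames (9 1)
7: fault, evict 1, frames (9 7)
4: fault, evict 9, frames (7 4)
7: hit
9: fault, evict 7, frames (4 9)
4: hit
9: hit
1: fault, evict 9, frames (4 1)
Page faults: 9.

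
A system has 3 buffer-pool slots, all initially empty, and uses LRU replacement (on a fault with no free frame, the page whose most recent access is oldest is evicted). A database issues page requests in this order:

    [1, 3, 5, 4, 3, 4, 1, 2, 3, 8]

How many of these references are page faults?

1 -> miss, frames [1]
3 -> miss, frames [1, 3]
5 -> miss, frames [1, 3, 5]
4 -> miss, evict 1, frames [3, 5, 4]
3 -> hit
4 -> hit
1 -> miss, evict 5, frames [3, 4, 1]
2 -> miss, evict 3, frames [4, 1, 2]
3 -> miss, evict 4, frames [1, 2, 3]
8 -> miss, evict 1, frames [2, 3, 8]
Page faults: 8.

8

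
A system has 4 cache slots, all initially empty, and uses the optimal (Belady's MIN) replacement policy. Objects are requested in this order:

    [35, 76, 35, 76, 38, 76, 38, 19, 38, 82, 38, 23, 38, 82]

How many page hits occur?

8

35 → miss, frames {35}
76 → miss, frames {35,76}
35 → hit
76 → hit
38 → miss, frames {35,76,38}
76 → hit
38 → hit
19 → miss, frames {35,76,38,19}
38 → hit
82 → miss, evict 19, frames {35,76,38,82}
38 → hit
23 → miss, evict 76, frames {35,38,82,23}
38 → hit
82 → hit
Hits: 8.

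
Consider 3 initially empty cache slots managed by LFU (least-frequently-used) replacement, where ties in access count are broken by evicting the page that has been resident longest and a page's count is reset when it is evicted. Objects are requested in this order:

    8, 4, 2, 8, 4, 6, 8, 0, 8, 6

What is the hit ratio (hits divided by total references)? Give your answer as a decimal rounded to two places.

8 → miss, frames {8}
4 → miss, frames {8,4}
2 → miss, frames {8,4,2}
8 → hit
4 → hit
6 → miss, evict 2, frames {8,4,6}
8 → hit
0 → miss, evict 6, frames {8,4,0}
8 → hit
6 → miss, evict 0, frames {8,4,6}
Hits: 4 of 10 references → 4/10 = 0.4000.

0.40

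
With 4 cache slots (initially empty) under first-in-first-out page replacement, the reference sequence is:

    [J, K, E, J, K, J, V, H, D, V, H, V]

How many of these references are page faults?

6

J: miss, frames [J]
K: miss, frames [J, K]
E: miss, frames [J, K, E]
J: hit
K: hit
J: hit
V: miss, frames [J, K, E, V]
H: miss, evict J, frames [K, E, V, H]
D: miss, evict K, frames [E, V, H, D]
V: hit
H: hit
V: hit
Page faults: 6.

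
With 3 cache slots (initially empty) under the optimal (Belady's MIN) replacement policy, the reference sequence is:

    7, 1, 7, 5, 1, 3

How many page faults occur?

4

7 -> miss, frames [7]
1 -> miss, frames [7, 1]
7 -> hit
5 -> miss, frames [7, 1, 5]
1 -> hit
3 -> miss, evict 5, frames [7, 1, 3]
Page faults: 4.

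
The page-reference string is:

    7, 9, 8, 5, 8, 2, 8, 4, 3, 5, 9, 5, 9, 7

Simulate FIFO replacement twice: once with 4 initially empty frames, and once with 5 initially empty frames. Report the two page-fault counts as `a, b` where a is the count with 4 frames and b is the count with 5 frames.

10, 9

4 frames: F F F F . F . F F . F F . F → 10 faults.
5 frames: F F F F . F . F F . F . . F → 9 faults.
9 < 10: adding a frame reduced faults, as is typical.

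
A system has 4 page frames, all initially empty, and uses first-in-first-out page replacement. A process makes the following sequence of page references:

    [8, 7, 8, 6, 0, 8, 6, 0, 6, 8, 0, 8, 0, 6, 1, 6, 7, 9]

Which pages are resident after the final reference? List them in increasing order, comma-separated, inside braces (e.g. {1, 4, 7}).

{0, 1, 6, 9}

8 -> miss, frames [8]
7 -> miss, frames [8, 7]
8 -> hit
6 -> miss, frames [8, 7, 6]
0 -> miss, frames [8, 7, 6, 0]
8 -> hit
6 -> hit
0 -> hit
6 -> hit
8 -> hit
0 -> hit
8 -> hit
0 -> hit
6 -> hit
1 -> miss, evict 8, frames [7, 6, 0, 1]
6 -> hit
7 -> hit
9 -> miss, evict 7, frames [6, 0, 1, 9]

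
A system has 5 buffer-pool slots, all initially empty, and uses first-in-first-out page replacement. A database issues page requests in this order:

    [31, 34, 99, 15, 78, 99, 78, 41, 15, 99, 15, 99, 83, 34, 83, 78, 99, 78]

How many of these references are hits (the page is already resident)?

9

31 -> miss, frames {31}
34 -> miss, frames {31,34}
99 -> miss, frames {31,34,99}
15 -> miss, frames {31,34,99,15}
78 -> miss, frames {31,34,99,15,78}
99 -> hit
78 -> hit
41 -> miss, evict 31, frames {34,99,15,78,41}
15 -> hit
99 -> hit
15 -> hit
99 -> hit
83 -> miss, evict 34, frames {99,15,78,41,83}
34 -> miss, evict 99, frames {15,78,41,83,34}
83 -> hit
78 -> hit
99 -> miss, evict 15, frames {78,41,83,34,99}
78 -> hit
Hits: 9.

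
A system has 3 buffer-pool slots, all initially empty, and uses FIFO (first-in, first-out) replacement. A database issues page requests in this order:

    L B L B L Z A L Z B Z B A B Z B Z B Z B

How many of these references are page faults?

L → miss, frames [L]
B → miss, frames [L, B]
L → hit
B → hit
L → hit
Z → miss, frames [L, B, Z]
A → miss, evict L, frames [B, Z, A]
L → miss, evict B, frames [Z, A, L]
Z → hit
B → miss, evict Z, frames [A, L, B]
Z → miss, evict A, frames [L, B, Z]
B → hit
A → miss, evict L, frames [B, Z, A]
B → hit
Z → hit
B → hit
Z → hit
B → hit
Z → hit
B → hit
Page faults: 8.

8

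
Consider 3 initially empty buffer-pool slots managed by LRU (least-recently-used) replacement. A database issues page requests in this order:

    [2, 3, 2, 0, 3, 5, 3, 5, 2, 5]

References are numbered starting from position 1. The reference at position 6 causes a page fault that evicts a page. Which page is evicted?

pos 1: 2 → fault, frames (2)
pos 2: 3 → fault, frames (2 3)
pos 3: 2 → hit
pos 4: 0 → fault, frames (3 2 0)
pos 5: 3 → hit
pos 6: 5 → fault, evict 2, frames (0 3 5)
At position 6, page 2 is evicted.

2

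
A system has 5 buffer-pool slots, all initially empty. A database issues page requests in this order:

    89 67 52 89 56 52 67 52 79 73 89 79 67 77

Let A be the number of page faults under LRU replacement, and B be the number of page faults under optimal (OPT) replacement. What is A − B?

1

Under LRU: F F F . F . . . F F F . . F → 8 faults.
Under OPT: F F F . F . . . F F . . . F → 7 faults.
A − B = 8 − 7 = 1.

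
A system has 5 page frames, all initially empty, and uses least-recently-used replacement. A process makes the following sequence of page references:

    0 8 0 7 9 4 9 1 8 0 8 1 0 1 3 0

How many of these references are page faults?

9

0: miss, frames {0}
8: miss, frames {0,8}
0: hit
7: miss, frames {8,0,7}
9: miss, frames {8,0,7,9}
4: miss, frames {8,0,7,9,4}
9: hit
1: miss, evict 8, frames {0,7,4,9,1}
8: miss, evict 0, frames {7,4,9,1,8}
0: miss, evict 7, frames {4,9,1,8,0}
8: hit
1: hit
0: hit
1: hit
3: miss, evict 4, frames {9,8,0,1,3}
0: hit
Page faults: 9.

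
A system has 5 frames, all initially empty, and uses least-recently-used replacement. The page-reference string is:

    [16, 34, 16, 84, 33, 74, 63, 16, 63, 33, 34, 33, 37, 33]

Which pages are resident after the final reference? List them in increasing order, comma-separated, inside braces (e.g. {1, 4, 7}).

{16, 33, 34, 37, 63}

16 → miss, frames (16)
34 → miss, frames (16 34)
16 → hit
84 → miss, frames (34 16 84)
33 → miss, frames (34 16 84 33)
74 → miss, frames (34 16 84 33 74)
63 → miss, evict 34, frames (16 84 33 74 63)
16 → hit
63 → hit
33 → hit
34 → miss, evict 84, frames (74 16 63 33 34)
33 → hit
37 → miss, evict 74, frames (16 63 34 33 37)
33 → hit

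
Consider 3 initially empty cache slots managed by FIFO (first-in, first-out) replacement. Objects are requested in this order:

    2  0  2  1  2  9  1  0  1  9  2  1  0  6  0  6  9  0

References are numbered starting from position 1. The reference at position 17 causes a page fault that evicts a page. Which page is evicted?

2

pos 1: 2: fault, frames {2}
pos 2: 0: fault, frames {2,0}
pos 3: 2: hit
pos 4: 1: fault, frames {2,0,1}
pos 5: 2: hit
pos 6: 9: fault, evict 2, frames {0,1,9}
pos 7: 1: hit
pos 8: 0: hit
pos 9: 1: hit
pos 10: 9: hit
pos 11: 2: fault, evict 0, frames {1,9,2}
pos 12: 1: hit
pos 13: 0: fault, evict 1, frames {9,2,0}
pos 14: 6: fault, evict 9, frames {2,0,6}
pos 15: 0: hit
pos 16: 6: hit
pos 17: 9: fault, evict 2, frames {0,6,9}
At position 17, page 2 is evicted.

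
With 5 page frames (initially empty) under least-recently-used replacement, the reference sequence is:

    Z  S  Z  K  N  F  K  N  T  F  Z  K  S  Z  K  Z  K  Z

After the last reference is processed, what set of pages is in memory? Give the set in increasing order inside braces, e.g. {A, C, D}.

{F, K, S, T, Z}

Z: fault, frames [Z]
S: fault, frames [Z, S]
Z: hit
K: fault, frames [S, Z, K]
N: fault, frames [S, Z, K, N]
F: fault, frames [S, Z, K, N, F]
K: hit
N: hit
T: fault, evict S, frames [Z, F, K, N, T]
F: hit
Z: hit
K: hit
S: fault, evict N, frames [T, F, Z, K, S]
Z: hit
K: hit
Z: hit
K: hit
Z: hit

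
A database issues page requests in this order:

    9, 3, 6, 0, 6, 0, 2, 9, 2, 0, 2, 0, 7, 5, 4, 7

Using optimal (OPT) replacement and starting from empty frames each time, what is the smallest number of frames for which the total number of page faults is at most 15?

2

f=1: 16 faults
f=2: 10 faults
f=3: 8 faults
f=4: 8 faults
f=5: 8 faults
f=6: 8 faults
f=7: 8 faults
f=8: 8 faults
Smallest f with faults ≤ 15 is 2.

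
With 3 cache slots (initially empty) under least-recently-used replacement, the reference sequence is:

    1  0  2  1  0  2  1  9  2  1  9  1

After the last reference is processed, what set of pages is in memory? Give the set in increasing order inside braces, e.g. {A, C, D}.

{1, 2, 9}

1: fault, frames (1)
0: fault, frames (1 0)
2: fault, frames (1 0 2)
1: hit
0: hit
2: hit
1: hit
9: fault, evict 0, frames (2 1 9)
2: hit
1: hit
9: hit
1: hit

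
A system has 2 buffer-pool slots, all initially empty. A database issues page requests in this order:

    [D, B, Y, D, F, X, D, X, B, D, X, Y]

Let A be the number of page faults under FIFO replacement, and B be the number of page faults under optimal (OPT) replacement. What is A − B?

Under FIFO: F F F F F F F . F . F F → 10 faults.
Under OPT: F F F . F F . . F . F F → 8 faults.
A − B = 10 − 8 = 2.

2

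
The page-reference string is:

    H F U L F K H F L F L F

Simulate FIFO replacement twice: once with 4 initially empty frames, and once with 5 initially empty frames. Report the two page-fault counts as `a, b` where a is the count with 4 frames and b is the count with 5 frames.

4 frames: F F F F . F F F . . . . → 7 faults.
5 frames: F F F F . F . . . . . . → 5 faults.
5 < 7: adding a frame reduced faults, as is typical.

7, 5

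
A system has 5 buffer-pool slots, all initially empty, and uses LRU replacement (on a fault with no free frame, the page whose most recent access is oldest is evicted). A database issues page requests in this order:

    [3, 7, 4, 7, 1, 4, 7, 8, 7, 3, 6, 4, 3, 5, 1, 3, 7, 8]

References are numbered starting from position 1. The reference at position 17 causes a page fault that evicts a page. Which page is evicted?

pos 1: 3 → fault, frames (3)
pos 2: 7 → fault, frames (3 7)
pos 3: 4 → fault, frames (3 7 4)
pos 4: 7 → hit
pos 5: 1 → fault, frames (3 4 7 1)
pos 6: 4 → hit
pos 7: 7 → hit
pos 8: 8 → fault, frames (3 1 4 7 8)
pos 9: 7 → hit
pos 10: 3 → hit
pos 11: 6 → fault, evict 1, frames (4 8 7 3 6)
pos 12: 4 → hit
pos 13: 3 → hit
pos 14: 5 → fault, evict 8, frames (7 6 4 3 5)
pos 15: 1 → fault, evict 7, frames (6 4 3 5 1)
pos 16: 3 → hit
pos 17: 7 → fault, evict 6, frames (4 5 1 3 7)
At position 17, page 6 is evicted.

6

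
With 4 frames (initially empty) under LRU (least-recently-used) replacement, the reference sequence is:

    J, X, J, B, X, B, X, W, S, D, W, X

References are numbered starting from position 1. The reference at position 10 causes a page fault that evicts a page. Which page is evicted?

pos 1: J → miss, frames {J}
pos 2: X → miss, frames {J,X}
pos 3: J → hit
pos 4: B → miss, frames {X,J,B}
pos 5: X → hit
pos 6: B → hit
pos 7: X → hit
pos 8: W → miss, frames {J,B,X,W}
pos 9: S → miss, evict J, frames {B,X,W,S}
pos 10: D → miss, evict B, frames {X,W,S,D}
At position 10, page B is evicted.

B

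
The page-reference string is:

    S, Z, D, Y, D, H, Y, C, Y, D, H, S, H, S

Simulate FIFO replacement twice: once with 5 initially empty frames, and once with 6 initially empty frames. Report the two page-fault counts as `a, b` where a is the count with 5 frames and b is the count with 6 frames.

5 frames: F F F F . F . F . . . F . . → 7 faults.
6 frames: F F F F . F . F . . . . . . → 6 faults.
6 < 7: adding a frame reduced faults, as is typical.

7, 6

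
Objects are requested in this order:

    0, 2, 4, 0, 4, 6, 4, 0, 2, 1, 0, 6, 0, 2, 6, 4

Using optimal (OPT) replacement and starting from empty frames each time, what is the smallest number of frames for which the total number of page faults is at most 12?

f=1: 16 faults
f=2: 10 faults
f=3: 8 faults
f=4: 6 faults
f=5: 5 faults
Smallest f with faults ≤ 12 is 2.

2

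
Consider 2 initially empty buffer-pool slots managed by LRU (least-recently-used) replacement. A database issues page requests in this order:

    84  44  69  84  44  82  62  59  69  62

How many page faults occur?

10

84: fault, frames (84)
44: fault, frames (84 44)
69: fault, evict 84, frames (44 69)
84: fault, evict 44, frames (69 84)
44: fault, evict 69, frames (84 44)
82: fault, evict 84, frames (44 82)
62: fault, evict 44, frames (82 62)
59: fault, evict 82, frames (62 59)
69: fault, evict 62, frames (59 69)
62: fault, evict 59, frames (69 62)
Page faults: 10.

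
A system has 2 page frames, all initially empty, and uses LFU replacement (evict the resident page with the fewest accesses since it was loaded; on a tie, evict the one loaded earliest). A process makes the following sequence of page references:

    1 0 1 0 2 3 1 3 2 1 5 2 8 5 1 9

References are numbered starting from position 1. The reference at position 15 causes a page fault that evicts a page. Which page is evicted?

pos 1: 1: miss, frames [1]
pos 2: 0: miss, frames [1, 0]
pos 3: 1: hit
pos 4: 0: hit
pos 5: 2: miss, evict 1, frames [0, 2]
pos 6: 3: miss, evict 2, frames [0, 3]
pos 7: 1: miss, evict 3, frames [0, 1]
pos 8: 3: miss, evict 1, frames [0, 3]
pos 9: 2: miss, evict 3, frames [0, 2]
pos 10: 1: miss, evict 2, frames [0, 1]
pos 11: 5: miss, evict 1, frames [0, 5]
pos 12: 2: miss, evict 5, frames [0, 2]
pos 13: 8: miss, evict 2, frames [0, 8]
pos 14: 5: miss, evict 8, frames [0, 5]
pos 15: 1: miss, evict 5, frames [0, 1]
At position 15, page 5 is evicted.

5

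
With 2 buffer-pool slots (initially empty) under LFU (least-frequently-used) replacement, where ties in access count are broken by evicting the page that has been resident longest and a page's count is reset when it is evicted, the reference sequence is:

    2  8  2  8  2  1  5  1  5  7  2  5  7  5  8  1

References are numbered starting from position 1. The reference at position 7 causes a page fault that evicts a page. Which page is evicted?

pos 1: 2 → miss, frames {2}
pos 2: 8 → miss, frames {2,8}
pos 3: 2 → hit
pos 4: 8 → hit
pos 5: 2 → hit
pos 6: 1 → miss, evict 8, frames {2,1}
pos 7: 5 → miss, evict 1, frames {2,5}
At position 7, page 1 is evicted.

1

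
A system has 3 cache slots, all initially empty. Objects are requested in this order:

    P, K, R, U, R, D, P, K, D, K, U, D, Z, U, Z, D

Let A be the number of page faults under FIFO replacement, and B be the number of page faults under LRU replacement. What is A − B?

Under FIFO: F F F F . F F F . . F F F . . . → 10 faults.
Under LRU: F F F F . F F F . . F . F . . . → 9 faults.
A − B = 10 − 9 = 1.

1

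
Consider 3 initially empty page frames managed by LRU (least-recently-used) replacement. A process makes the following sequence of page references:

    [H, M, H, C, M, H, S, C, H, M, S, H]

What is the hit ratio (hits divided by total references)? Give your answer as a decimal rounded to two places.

H -> miss, frames [H]
M -> miss, frames [H, M]
H -> hit
C -> miss, frames [M, H, C]
M -> hit
H -> hit
S -> miss, evict C, frames [M, H, S]
C -> miss, evict M, frames [H, S, C]
H -> hit
M -> miss, evict S, frames [C, H, M]
S -> miss, evict C, frames [H, M, S]
H -> hit
Hits: 5 of 12 references → 5/12 = 0.4167.

0.42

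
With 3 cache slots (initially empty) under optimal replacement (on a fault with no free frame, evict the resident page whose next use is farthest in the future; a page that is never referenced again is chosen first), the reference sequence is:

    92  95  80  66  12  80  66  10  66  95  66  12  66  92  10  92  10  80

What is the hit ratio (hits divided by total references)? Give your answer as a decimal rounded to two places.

0.44

92 → fault, frames [92]
95 → fault, frames [92, 95]
80 → fault, frames [92, 95, 80]
66 → fault, evict 92, frames [95, 80, 66]
12 → fault, evict 95, frames [80, 66, 12]
80 → hit
66 → hit
10 → fault, evict 80, frames [66, 12, 10]
66 → hit
95 → fault, evict 10, frames [66, 12, 95]
66 → hit
12 → hit
66 → hit
92 → fault, evict 95, frames [66, 12, 92]
10 → fault, evict 12, frames [66, 92, 10]
92 → hit
10 → hit
80 → fault, evict 10, frames [66, 92, 80]
Hits: 8 of 18 references → 8/18 = 0.4444.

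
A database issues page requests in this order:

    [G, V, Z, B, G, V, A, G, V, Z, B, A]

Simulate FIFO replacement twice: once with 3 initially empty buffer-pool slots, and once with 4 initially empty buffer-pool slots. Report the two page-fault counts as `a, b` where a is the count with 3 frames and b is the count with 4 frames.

3 frames: F F F F F F F . . F F . → 9 faults.
4 frames: F F F F . . F F F F F F → 10 faults.
10 > 9: adding a frame increased faults — Belady's anomaly.

9, 10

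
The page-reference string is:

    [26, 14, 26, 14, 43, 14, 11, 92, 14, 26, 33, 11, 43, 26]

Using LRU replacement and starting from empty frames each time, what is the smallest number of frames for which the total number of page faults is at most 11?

2

f=1: 14 faults
f=2: 11 faults
f=3: 10 faults
f=4: 9 faults
f=5: 7 faults
f=6: 6 faults
Smallest f with faults ≤ 11 is 2.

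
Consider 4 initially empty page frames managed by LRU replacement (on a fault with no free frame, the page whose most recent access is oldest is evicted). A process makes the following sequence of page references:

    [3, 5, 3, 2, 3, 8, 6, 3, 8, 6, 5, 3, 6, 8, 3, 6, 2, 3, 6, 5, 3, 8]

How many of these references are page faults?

9

3: miss, frames (3)
5: miss, frames (3 5)
3: hit
2: miss, frames (5 3 2)
3: hit
8: miss, frames (5 2 3 8)
6: miss, evict 5, frames (2 3 8 6)
3: hit
8: hit
6: hit
5: miss, evict 2, frames (3 8 6 5)
3: hit
6: hit
8: hit
3: hit
6: hit
2: miss, evict 5, frames (8 3 6 2)
3: hit
6: hit
5: miss, evict 8, frames (2 3 6 5)
3: hit
8: miss, evict 2, frames (6 5 3 8)
Page faults: 9.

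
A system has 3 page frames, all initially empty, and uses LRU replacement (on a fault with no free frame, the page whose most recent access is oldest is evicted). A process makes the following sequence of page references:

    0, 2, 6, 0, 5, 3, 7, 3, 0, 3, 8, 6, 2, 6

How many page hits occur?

4

0 → fault, frames {0}
2 → fault, frames {0,2}
6 → fault, frames {0,2,6}
0 → hit
5 → fault, evict 2, frames {6,0,5}
3 → fault, evict 6, frames {0,5,3}
7 → fault, evict 0, frames {5,3,7}
3 → hit
0 → fault, evict 5, frames {7,3,0}
3 → hit
8 → fault, evict 7, frames {0,3,8}
6 → fault, evict 0, frames {3,8,6}
2 → fault, evict 3, frames {8,6,2}
6 → hit
Hits: 4.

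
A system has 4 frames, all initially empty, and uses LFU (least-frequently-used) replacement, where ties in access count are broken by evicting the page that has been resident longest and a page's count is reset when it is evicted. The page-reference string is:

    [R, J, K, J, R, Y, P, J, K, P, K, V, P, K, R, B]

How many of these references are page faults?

R → miss, frames {R}
J → miss, frames {R,J}
K → miss, frames {R,J,K}
J → hit
R → hit
Y → miss, frames {R,J,K,Y}
P → miss, evict K, frames {R,J,Y,P}
J → hit
K → miss, evict Y, frames {R,J,P,K}
P → hit
K → hit
V → miss, evict R, frames {J,P,K,V}
P → hit
K → hit
R → miss, evict V, frames {J,P,K,R}
B → miss, evict R, frames {J,P,K,B}
Page faults: 9.

9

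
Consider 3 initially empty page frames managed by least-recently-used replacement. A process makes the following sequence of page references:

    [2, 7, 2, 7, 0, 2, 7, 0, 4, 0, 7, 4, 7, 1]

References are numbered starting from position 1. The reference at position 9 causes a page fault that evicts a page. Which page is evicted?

pos 1: 2 -> fault, frames [2]
pos 2: 7 -> fault, frames [2, 7]
pos 3: 2 -> hit
pos 4: 7 -> hit
pos 5: 0 -> fault, frames [2, 7, 0]
pos 6: 2 -> hit
pos 7: 7 -> hit
pos 8: 0 -> hit
pos 9: 4 -> fault, evict 2, frames [7, 0, 4]
At position 9, page 2 is evicted.

2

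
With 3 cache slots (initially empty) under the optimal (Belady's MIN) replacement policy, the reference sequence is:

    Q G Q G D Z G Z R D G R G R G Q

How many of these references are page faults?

Q: miss, frames {Q}
G: miss, frames {Q,G}
Q: hit
G: hit
D: miss, frames {Q,G,D}
Z: miss, evict Q, frames {G,D,Z}
G: hit
Z: hit
R: miss, evict Z, frames {G,D,R}
D: hit
G: hit
R: hit
G: hit
R: hit
G: hit
Q: miss, evict R, frames {G,D,Q}
Page faults: 6.

6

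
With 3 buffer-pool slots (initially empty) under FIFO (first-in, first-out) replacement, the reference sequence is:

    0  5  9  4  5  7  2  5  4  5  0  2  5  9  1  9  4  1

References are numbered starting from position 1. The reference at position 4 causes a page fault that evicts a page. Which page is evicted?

pos 1: 0: fault, frames {0}
pos 2: 5: fault, frames {0,5}
pos 3: 9: fault, frames {0,5,9}
pos 4: 4: fault, evict 0, frames {5,9,4}
At position 4, page 0 is evicted.

0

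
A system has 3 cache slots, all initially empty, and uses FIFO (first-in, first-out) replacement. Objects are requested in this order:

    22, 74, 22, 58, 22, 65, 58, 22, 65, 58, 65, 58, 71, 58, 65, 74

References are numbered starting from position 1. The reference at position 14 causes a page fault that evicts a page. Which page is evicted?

65

pos 1: 22: miss, frames {22}
pos 2: 74: miss, frames {22,74}
pos 3: 22: hit
pos 4: 58: miss, frames {22,74,58}
pos 5: 22: hit
pos 6: 65: miss, evict 22, frames {74,58,65}
pos 7: 58: hit
pos 8: 22: miss, evict 74, frames {58,65,22}
pos 9: 65: hit
pos 10: 58: hit
pos 11: 65: hit
pos 12: 58: hit
pos 13: 71: miss, evict 58, frames {65,22,71}
pos 14: 58: miss, evict 65, frames {22,71,58}
At position 14, page 65 is evicted.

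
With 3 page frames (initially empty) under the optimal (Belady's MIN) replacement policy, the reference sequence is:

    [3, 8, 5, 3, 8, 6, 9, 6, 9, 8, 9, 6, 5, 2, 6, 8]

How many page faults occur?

3 → fault, frames {3}
8 → fault, frames {3,8}
5 → fault, frames {3,8,5}
3 → hit
8 → hit
6 → fault, evict 3, frames {8,5,6}
9 → fault, evict 5, frames {8,6,9}
6 → hit
9 → hit
8 → hit
9 → hit
6 → hit
5 → fault, evict 9, frames {8,6,5}
2 → fault, evict 5, frames {8,6,2}
6 → hit
8 → hit
Page faults: 7.

7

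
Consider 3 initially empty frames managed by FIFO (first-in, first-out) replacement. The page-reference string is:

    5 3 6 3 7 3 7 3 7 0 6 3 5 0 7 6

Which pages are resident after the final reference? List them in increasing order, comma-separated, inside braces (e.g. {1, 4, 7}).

{5, 6, 7}

5: miss, frames (5)
3: miss, frames (5 3)
6: miss, frames (5 3 6)
3: hit
7: miss, evict 5, frames (3 6 7)
3: hit
7: hit
3: hit
7: hit
0: miss, evict 3, frames (6 7 0)
6: hit
3: miss, evict 6, frames (7 0 3)
5: miss, evict 7, frames (0 3 5)
0: hit
7: miss, evict 0, frames (3 5 7)
6: miss, evict 3, frames (5 7 6)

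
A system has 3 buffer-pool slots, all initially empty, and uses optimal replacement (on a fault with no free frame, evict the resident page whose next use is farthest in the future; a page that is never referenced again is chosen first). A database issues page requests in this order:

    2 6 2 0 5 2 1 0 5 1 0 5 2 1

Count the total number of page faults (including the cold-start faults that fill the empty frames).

2: miss, frames (2)
6: miss, frames (2 6)
2: hit
0: miss, frames (2 6 0)
5: miss, evict 6, frames (2 0 5)
2: hit
1: miss, evict 2, frames (0 5 1)
0: hit
5: hit
1: hit
0: hit
5: hit
2: miss, evict 5, frames (0 1 2)
1: hit
Page faults: 6.

6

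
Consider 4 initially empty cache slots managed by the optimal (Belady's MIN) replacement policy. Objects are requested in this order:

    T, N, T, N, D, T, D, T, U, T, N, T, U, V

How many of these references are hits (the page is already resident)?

9

T → fault, frames {T}
N → fault, frames {T,N}
T → hit
N → hit
D → fault, frames {T,N,D}
T → hit
D → hit
T → hit
U → fault, frames {T,N,D,U}
T → hit
N → hit
T → hit
U → hit
V → fault, evict U, frames {T,N,D,V}
Hits: 9.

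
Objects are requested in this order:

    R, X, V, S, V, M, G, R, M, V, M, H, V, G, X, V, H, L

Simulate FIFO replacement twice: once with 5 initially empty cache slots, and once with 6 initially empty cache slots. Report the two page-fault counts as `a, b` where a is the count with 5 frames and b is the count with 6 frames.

5 frames: F F F F . F F F . . . F F . F . . F → 11 faults.
6 frames: F F F F . F F . . . . F . . . . . F → 8 faults.
8 < 11: adding a frame reduced faults, as is typical.

11, 8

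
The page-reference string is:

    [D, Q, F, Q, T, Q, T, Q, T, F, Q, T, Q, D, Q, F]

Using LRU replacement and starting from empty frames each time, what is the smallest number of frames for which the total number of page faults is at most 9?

2

f=1: 16 faults
f=2: 9 faults
f=3: 6 faults
f=4: 4 faults
Smallest f with faults ≤ 9 is 2.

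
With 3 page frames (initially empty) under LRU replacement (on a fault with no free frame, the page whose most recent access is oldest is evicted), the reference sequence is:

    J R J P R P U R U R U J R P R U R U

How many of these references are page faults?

J: miss, frames [J]
R: miss, frames [J, R]
J: hit
P: miss, frames [R, J, P]
R: hit
P: hit
U: miss, evict J, frames [R, P, U]
R: hit
U: hit
R: hit
U: hit
J: miss, evict P, frames [R, U, J]
R: hit
P: miss, evict U, frames [J, R, P]
R: hit
U: miss, evict J, frames [P, R, U]
R: hit
U: hit
Page faults: 7.

7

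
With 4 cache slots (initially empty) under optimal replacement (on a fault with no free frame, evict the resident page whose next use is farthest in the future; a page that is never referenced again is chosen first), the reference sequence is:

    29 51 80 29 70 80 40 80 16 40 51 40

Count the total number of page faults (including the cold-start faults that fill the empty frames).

29 → miss, frames {29}
51 → miss, frames {29,51}
80 → miss, frames {29,51,80}
29 → hit
70 → miss, frames {29,51,80,70}
80 → hit
40 → miss, evict 70, frames {29,51,80,40}
80 → hit
16 → miss, evict 80, frames {29,51,40,16}
40 → hit
51 → hit
40 → hit
Page faults: 6.

6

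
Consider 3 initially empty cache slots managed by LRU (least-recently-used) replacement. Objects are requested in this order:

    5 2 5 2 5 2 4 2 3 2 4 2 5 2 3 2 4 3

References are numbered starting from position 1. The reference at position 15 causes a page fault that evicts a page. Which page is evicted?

4

pos 1: 5 → fault, frames [5]
pos 2: 2 → fault, frames [5, 2]
pos 3: 5 → hit
pos 4: 2 → hit
pos 5: 5 → hit
pos 6: 2 → hit
pos 7: 4 → fault, frames [5, 2, 4]
pos 8: 2 → hit
pos 9: 3 → fault, evict 5, frames [4, 2, 3]
pos 10: 2 → hit
pos 11: 4 → hit
pos 12: 2 → hit
pos 13: 5 → fault, evict 3, frames [4, 2, 5]
pos 14: 2 → hit
pos 15: 3 → fault, evict 4, frames [5, 2, 3]
At position 15, page 4 is evicted.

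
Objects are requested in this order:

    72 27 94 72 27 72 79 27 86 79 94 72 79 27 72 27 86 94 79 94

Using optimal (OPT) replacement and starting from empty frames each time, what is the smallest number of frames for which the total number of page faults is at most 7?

f=1: 20 faults
f=2: 12 faults
f=3: 9 faults
f=4: 7 faults
f=5: 5 faults
Smallest f with faults ≤ 7 is 4.

4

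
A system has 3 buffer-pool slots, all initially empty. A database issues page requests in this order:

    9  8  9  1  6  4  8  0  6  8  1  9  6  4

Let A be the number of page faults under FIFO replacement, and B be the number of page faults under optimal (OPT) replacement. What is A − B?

Under FIFO: F F . F F F F F F . F F . F → 11 faults.
Under OPT: F F . F F F . F . . F F . F → 9 faults.
A − B = 11 − 9 = 2.

2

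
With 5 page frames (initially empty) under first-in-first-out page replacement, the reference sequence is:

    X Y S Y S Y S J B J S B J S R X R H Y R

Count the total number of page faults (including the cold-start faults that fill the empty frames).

X -> miss, frames (X)
Y -> miss, frames (X Y)
S -> miss, frames (X Y S)
Y -> hit
S -> hit
Y -> hit
S -> hit
J -> miss, frames (X Y S J)
B -> miss, frames (X Y S J B)
J -> hit
S -> hit
B -> hit
J -> hit
S -> hit
R -> miss, evict X, frames (Y S J B R)
X -> miss, evict Y, frames (S J B R X)
R -> hit
H -> miss, evict S, frames (J B R X H)
Y -> miss, evict J, frames (B R X H Y)
R -> hit
Page faults: 9.

9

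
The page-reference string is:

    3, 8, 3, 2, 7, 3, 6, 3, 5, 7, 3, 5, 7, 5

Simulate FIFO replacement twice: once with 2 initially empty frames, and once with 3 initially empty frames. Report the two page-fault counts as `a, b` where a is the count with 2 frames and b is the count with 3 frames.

2 frames: F F . F F F F . F F F F F . → 11 faults.
3 frames: F F . F F F F . F F F . . . → 9 faults.
9 < 11: adding a frame reduced faults, as is typical.

11, 9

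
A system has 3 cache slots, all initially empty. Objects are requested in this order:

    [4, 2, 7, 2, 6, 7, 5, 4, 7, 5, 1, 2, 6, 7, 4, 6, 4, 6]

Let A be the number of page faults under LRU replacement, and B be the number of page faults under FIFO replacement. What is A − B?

-1

Under LRU: F F F . F . F F . . F F F F F . . . → 11 faults.
Under FIFO: F F F . F . F F F . F F F F F . . . → 12 faults.
A − B = 11 − 12 = -1.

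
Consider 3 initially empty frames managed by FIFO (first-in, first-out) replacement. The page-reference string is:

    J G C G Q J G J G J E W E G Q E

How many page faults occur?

J -> fault, frames [J]
G -> fault, frames [J, G]
C -> fault, frames [J, G, C]
G -> hit
Q -> fault, evict J, frames [G, C, Q]
J -> fault, evict G, frames [C, Q, J]
G -> fault, evict C, frames [Q, J, G]
J -> hit
G -> hit
J -> hit
E -> fault, evict Q, frames [J, G, E]
W -> fault, evict J, frames [G, E, W]
E -> hit
G -> hit
Q -> fault, evict G, frames [E, W, Q]
E -> hit
Page faults: 9.

9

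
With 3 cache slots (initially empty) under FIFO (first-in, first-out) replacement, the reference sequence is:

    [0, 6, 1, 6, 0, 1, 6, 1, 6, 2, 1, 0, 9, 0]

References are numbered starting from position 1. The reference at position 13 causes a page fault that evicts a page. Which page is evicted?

1

pos 1: 0 -> fault, frames {0}
pos 2: 6 -> fault, frames {0,6}
pos 3: 1 -> fault, frames {0,6,1}
pos 4: 6 -> hit
pos 5: 0 -> hit
pos 6: 1 -> hit
pos 7: 6 -> hit
pos 8: 1 -> hit
pos 9: 6 -> hit
pos 10: 2 -> fault, evict 0, frames {6,1,2}
pos 11: 1 -> hit
pos 12: 0 -> fault, evict 6, frames {1,2,0}
pos 13: 9 -> fault, evict 1, frames {2,0,9}
At position 13, page 1 is evicted.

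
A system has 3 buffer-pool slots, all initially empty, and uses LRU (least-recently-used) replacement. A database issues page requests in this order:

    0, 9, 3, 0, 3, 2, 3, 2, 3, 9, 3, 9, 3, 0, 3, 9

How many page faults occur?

0 → fault, frames {0}
9 → fault, frames {0,9}
3 → fault, frames {0,9,3}
0 → hit
3 → hit
2 → fault, evict 9, frames {0,3,2}
3 → hit
2 → hit
3 → hit
9 → fault, evict 0, frames {2,3,9}
3 → hit
9 → hit
3 → hit
0 → fault, evict 2, frames {9,3,0}
3 → hit
9 → hit
Page faults: 6.

6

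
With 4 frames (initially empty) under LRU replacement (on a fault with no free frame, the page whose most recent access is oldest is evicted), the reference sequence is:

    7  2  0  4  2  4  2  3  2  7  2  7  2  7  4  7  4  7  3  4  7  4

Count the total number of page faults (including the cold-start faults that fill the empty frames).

6

7 -> miss, frames {7}
2 -> miss, frames {7,2}
0 -> miss, frames {7,2,0}
4 -> miss, frames {7,2,0,4}
2 -> hit
4 -> hit
2 -> hit
3 -> miss, evict 7, frames {0,4,2,3}
2 -> hit
7 -> miss, evict 0, frames {4,3,2,7}
2 -> hit
7 -> hit
2 -> hit
7 -> hit
4 -> hit
7 -> hit
4 -> hit
7 -> hit
3 -> hit
4 -> hit
7 -> hit
4 -> hit
Page faults: 6.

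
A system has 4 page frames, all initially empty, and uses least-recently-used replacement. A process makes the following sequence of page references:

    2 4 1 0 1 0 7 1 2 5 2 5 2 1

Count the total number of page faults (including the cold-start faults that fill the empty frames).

7

2: fault, frames {2}
4: fault, frames {2,4}
1: fault, frames {2,4,1}
0: fault, frames {2,4,1,0}
1: hit
0: hit
7: fault, evict 2, frames {4,1,0,7}
1: hit
2: fault, evict 4, frames {0,7,1,2}
5: fault, evict 0, frames {7,1,2,5}
2: hit
5: hit
2: hit
1: hit
Page faults: 7.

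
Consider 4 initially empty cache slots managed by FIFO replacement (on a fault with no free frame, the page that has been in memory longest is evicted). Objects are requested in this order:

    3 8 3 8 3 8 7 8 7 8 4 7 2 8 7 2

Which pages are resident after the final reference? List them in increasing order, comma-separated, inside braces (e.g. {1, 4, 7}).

3 → fault, frames {3}
8 → fault, frames {3,8}
3 → hit
8 → hit
3 → hit
8 → hit
7 → fault, frames {3,8,7}
8 → hit
7 → hit
8 → hit
4 → fault, frames {3,8,7,4}
7 → hit
2 → fault, evict 3, frames {8,7,4,2}
8 → hit
7 → hit
2 → hit

{2, 4, 7, 8}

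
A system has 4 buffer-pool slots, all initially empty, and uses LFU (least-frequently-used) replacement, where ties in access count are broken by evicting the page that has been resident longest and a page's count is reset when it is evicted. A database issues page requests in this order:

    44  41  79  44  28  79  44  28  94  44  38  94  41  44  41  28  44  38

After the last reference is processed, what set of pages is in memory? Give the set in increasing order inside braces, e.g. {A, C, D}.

44: fault, frames (44)
41: fault, frames (44 41)
79: fault, frames (44 41 79)
44: hit
28: fault, frames (44 41 79 28)
79: hit
44: hit
28: hit
94: fault, evict 41, frames (44 79 28 94)
44: hit
38: fault, evict 94, frames (44 79 28 38)
94: fault, evict 38, frames (44 79 28 94)
41: fault, evict 94, frames (44 79 28 41)
44: hit
41: hit
28: hit
44: hit
38: fault, evict 79, frames (44 28 41 38)

{28, 38, 41, 44}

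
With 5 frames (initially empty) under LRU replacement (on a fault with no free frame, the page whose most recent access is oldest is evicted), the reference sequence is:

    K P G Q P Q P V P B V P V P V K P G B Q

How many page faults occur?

9

K → miss, frames (K)
P → miss, frames (K P)
G → miss, frames (K P G)
Q → miss, frames (K P G Q)
P → hit
Q → hit
P → hit
V → miss, frames (K G Q P V)
P → hit
B → miss, evict K, frames (G Q V P B)
V → hit
P → hit
V → hit
P → hit
V → hit
K → miss, evict G, frames (Q B P V K)
P → hit
G → miss, evict Q, frames (B V K P G)
B → hit
Q → miss, evict V, frames (K P G B Q)
Page faults: 9.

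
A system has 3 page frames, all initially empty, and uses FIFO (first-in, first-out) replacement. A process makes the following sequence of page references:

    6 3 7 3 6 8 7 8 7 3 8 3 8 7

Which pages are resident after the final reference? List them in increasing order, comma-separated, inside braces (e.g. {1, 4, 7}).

{3, 7, 8}

6: fault, frames (6)
3: fault, frames (6 3)
7: fault, frames (6 3 7)
3: hit
6: hit
8: fault, evict 6, frames (3 7 8)
7: hit
8: hit
7: hit
3: hit
8: hit
3: hit
8: hit
7: hit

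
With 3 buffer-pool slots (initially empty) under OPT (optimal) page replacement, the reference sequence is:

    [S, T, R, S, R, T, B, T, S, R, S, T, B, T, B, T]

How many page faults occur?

6

S → miss, frames [S]
T → miss, frames [S, T]
R → miss, frames [S, T, R]
S → hit
R → hit
T → hit
B → miss, evict R, frames [S, T, B]
T → hit
S → hit
R → miss, evict B, frames [S, T, R]
S → hit
T → hit
B → miss, evict R, frames [S, T, B]
T → hit
B → hit
T → hit
Page faults: 6.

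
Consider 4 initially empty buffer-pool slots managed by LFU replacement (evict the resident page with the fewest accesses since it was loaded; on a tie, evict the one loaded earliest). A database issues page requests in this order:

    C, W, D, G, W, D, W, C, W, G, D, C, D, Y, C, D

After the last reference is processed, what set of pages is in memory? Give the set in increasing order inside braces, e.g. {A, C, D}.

{C, D, W, Y}

C: fault, frames (C)
W: fault, frames (C W)
D: fault, frames (C W D)
G: fault, frames (C W D G)
W: hit
D: hit
W: hit
C: hit
W: hit
G: hit
D: hit
C: hit
D: hit
Y: fault, evict G, frames (C W D Y)
C: hit
D: hit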